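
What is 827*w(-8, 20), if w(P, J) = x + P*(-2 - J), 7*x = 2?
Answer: 1020518/7 ≈ 1.4579e+5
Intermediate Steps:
x = 2/7 (x = (⅐)*2 = 2/7 ≈ 0.28571)
w(P, J) = 2/7 + P*(-2 - J)
827*w(-8, 20) = 827*(2/7 - 2*(-8) - 1*20*(-8)) = 827*(2/7 + 16 + 160) = 827*(1234/7) = 1020518/7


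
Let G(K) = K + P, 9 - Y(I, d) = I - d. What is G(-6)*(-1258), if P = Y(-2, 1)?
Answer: -7548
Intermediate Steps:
Y(I, d) = 9 + d - I (Y(I, d) = 9 - (I - d) = 9 + (d - I) = 9 + d - I)
P = 12 (P = 9 + 1 - 1*(-2) = 9 + 1 + 2 = 12)
G(K) = 12 + K (G(K) = K + 12 = 12 + K)
G(-6)*(-1258) = (12 - 6)*(-1258) = 6*(-1258) = -7548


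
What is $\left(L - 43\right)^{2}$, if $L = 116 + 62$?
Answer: $18225$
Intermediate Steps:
$L = 178$
$\left(L - 43\right)^{2} = \left(178 - 43\right)^{2} = 135^{2} = 18225$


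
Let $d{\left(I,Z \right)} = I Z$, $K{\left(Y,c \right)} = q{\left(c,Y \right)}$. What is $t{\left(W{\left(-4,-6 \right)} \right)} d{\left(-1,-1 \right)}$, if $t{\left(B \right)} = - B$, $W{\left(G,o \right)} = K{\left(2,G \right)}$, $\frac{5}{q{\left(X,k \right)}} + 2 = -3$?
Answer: $1$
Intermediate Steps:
$q{\left(X,k \right)} = -1$ ($q{\left(X,k \right)} = \frac{5}{-2 - 3} = \frac{5}{-5} = 5 \left(- \frac{1}{5}\right) = -1$)
$K{\left(Y,c \right)} = -1$
$W{\left(G,o \right)} = -1$
$t{\left(W{\left(-4,-6 \right)} \right)} d{\left(-1,-1 \right)} = \left(-1\right) \left(-1\right) \left(\left(-1\right) \left(-1\right)\right) = 1 \cdot 1 = 1$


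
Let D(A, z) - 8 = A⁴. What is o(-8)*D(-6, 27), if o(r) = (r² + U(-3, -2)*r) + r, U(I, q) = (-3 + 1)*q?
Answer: 31296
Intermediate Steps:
D(A, z) = 8 + A⁴
U(I, q) = -2*q
o(r) = r² + 5*r (o(r) = (r² + (-2*(-2))*r) + r = (r² + 4*r) + r = r² + 5*r)
o(-8)*D(-6, 27) = (-8*(5 - 8))*(8 + (-6)⁴) = (-8*(-3))*(8 + 1296) = 24*1304 = 31296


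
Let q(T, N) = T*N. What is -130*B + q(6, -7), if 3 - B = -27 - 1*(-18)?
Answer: -1602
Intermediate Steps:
q(T, N) = N*T
B = 12 (B = 3 - (-27 - 1*(-18)) = 3 - (-27 + 18) = 3 - 1*(-9) = 3 + 9 = 12)
-130*B + q(6, -7) = -130*12 - 7*6 = -1560 - 42 = -1602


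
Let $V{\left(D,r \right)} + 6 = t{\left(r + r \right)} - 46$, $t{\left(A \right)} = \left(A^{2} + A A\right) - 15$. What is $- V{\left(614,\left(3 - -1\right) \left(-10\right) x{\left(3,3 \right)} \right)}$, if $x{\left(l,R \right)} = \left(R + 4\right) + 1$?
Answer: $-819133$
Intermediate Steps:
$x{\left(l,R \right)} = 5 + R$ ($x{\left(l,R \right)} = \left(4 + R\right) + 1 = 5 + R$)
$t{\left(A \right)} = -15 + 2 A^{2}$ ($t{\left(A \right)} = \left(A^{2} + A^{2}\right) - 15 = 2 A^{2} - 15 = -15 + 2 A^{2}$)
$V{\left(D,r \right)} = -67 + 8 r^{2}$ ($V{\left(D,r \right)} = -6 + \left(\left(-15 + 2 \left(r + r\right)^{2}\right) - 46\right) = -6 + \left(\left(-15 + 2 \left(2 r\right)^{2}\right) - 46\right) = -6 + \left(\left(-15 + 2 \cdot 4 r^{2}\right) - 46\right) = -6 + \left(\left(-15 + 8 r^{2}\right) - 46\right) = -6 + \left(-61 + 8 r^{2}\right) = -67 + 8 r^{2}$)
$- V{\left(614,\left(3 - -1\right) \left(-10\right) x{\left(3,3 \right)} \right)} = - (-67 + 8 \left(\left(3 - -1\right) \left(-10\right) \left(5 + 3\right)\right)^{2}) = - (-67 + 8 \left(\left(3 + 1\right) \left(-10\right) 8\right)^{2}) = - (-67 + 8 \left(4 \left(-10\right) 8\right)^{2}) = - (-67 + 8 \left(\left(-40\right) 8\right)^{2}) = - (-67 + 8 \left(-320\right)^{2}) = - (-67 + 8 \cdot 102400) = - (-67 + 819200) = \left(-1\right) 819133 = -819133$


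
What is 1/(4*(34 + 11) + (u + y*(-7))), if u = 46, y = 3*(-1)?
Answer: 1/247 ≈ 0.0040486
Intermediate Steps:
y = -3
1/(4*(34 + 11) + (u + y*(-7))) = 1/(4*(34 + 11) + (46 - 3*(-7))) = 1/(4*45 + (46 + 21)) = 1/(180 + 67) = 1/247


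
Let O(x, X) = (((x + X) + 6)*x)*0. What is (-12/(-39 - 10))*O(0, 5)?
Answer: 0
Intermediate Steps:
O(x, X) = 0 (O(x, X) = (((X + x) + 6)*x)*0 = ((6 + X + x)*x)*0 = (x*(6 + X + x))*0 = 0)
(-12/(-39 - 10))*O(0, 5) = -12/(-39 - 10)*0 = -12/(-49)*0 = -12*(-1/49)*0 = (12/49)*0 = 0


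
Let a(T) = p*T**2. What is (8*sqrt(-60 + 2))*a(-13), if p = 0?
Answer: 0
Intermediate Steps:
a(T) = 0 (a(T) = 0*T**2 = 0)
(8*sqrt(-60 + 2))*a(-13) = (8*sqrt(-60 + 2))*0 = (8*sqrt(-58))*0 = (8*(I*sqrt(58)))*0 = (8*I*sqrt(58))*0 = 0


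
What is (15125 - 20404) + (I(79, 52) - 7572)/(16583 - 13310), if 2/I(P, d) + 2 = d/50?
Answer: -207428893/39276 ≈ -5281.3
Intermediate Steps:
I(P, d) = 2/(-2 + d/50)
(15125 - 20404) + (I(79, 52) - 7572)/(16583 - 13310) = (15125 - 20404) + (100/(-100 + 52) - 7572)/(16583 - 13310) = -5279 + (100/(-48) - 7572)/3273 = -5279 + (100*(-1/48) - 7572)*(1/3273) = -5279 + (-25/12 - 7572)*(1/3273) = -5279 - 90889/12*1/3273 = -5279 - 90889/39276 = -207428893/39276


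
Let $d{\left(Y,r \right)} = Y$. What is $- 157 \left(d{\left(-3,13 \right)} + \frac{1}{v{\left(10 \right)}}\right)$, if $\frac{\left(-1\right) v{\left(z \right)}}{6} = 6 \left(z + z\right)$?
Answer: $\frac{339277}{720} \approx 471.22$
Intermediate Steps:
$v{\left(z \right)} = - 72 z$ ($v{\left(z \right)} = - 6 \cdot 6 \left(z + z\right) = - 6 \cdot 6 \cdot 2 z = - 6 \cdot 12 z = - 72 z$)
$- 157 \left(d{\left(-3,13 \right)} + \frac{1}{v{\left(10 \right)}}\right) = - 157 \left(-3 + \frac{1}{\left(-72\right) 10}\right) = - 157 \left(-3 + \frac{1}{-720}\right) = - 157 \left(-3 - \frac{1}{720}\right) = \left(-157\right) \left(- \frac{2161}{720}\right) = \frac{339277}{720}$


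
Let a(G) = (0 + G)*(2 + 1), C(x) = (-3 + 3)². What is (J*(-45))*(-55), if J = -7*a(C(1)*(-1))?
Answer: 0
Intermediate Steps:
C(x) = 0 (C(x) = 0² = 0)
a(G) = 3*G (a(G) = G*3 = 3*G)
J = 0 (J = -21*0*(-1) = -21*0 = -7*0 = 0)
(J*(-45))*(-55) = (0*(-45))*(-55) = 0*(-55) = 0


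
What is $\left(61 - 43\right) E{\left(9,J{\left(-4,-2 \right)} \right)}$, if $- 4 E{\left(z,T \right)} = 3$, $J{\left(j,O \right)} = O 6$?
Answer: $- \frac{27}{2} \approx -13.5$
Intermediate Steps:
$J{\left(j,O \right)} = 6 O$
$E{\left(z,T \right)} = - \frac{3}{4}$ ($E{\left(z,T \right)} = \left(- \frac{1}{4}\right) 3 = - \frac{3}{4}$)
$\left(61 - 43\right) E{\left(9,J{\left(-4,-2 \right)} \right)} = \left(61 - 43\right) \left(- \frac{3}{4}\right) = 18 \left(- \frac{3}{4}\right) = - \frac{27}{2}$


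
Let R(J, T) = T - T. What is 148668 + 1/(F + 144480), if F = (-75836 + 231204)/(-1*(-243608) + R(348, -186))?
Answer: 654076744752319/4399579901 ≈ 1.4867e+5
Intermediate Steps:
R(J, T) = 0
F = 19421/30451 (F = (-75836 + 231204)/(-1*(-243608) + 0) = 155368/(243608 + 0) = 155368/243608 = 155368*(1/243608) = 19421/30451 ≈ 0.63778)
148668 + 1/(F + 144480) = 148668 + 1/(19421/30451 + 144480) = 148668 + 1/(4399579901/30451) = 148668 + 30451/4399579901 = 654076744752319/4399579901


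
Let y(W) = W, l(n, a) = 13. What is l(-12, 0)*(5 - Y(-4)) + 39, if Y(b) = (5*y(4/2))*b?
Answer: 624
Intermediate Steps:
Y(b) = 10*b (Y(b) = (5*(4/2))*b = (5*(4*(½)))*b = (5*2)*b = 10*b)
l(-12, 0)*(5 - Y(-4)) + 39 = 13*(5 - 10*(-4)) + 39 = 13*(5 - 1*(-40)) + 39 = 13*(5 + 40) + 39 = 13*45 + 39 = 585 + 39 = 624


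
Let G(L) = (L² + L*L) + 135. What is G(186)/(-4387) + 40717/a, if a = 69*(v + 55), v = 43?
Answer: -290163695/29664894 ≈ -9.7814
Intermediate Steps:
G(L) = 135 + 2*L² (G(L) = (L² + L²) + 135 = 2*L² + 135 = 135 + 2*L²)
a = 6762 (a = 69*(43 + 55) = 69*98 = 6762)
G(186)/(-4387) + 40717/a = (135 + 2*186²)/(-4387) + 40717/6762 = (135 + 2*34596)*(-1/4387) + 40717*(1/6762) = (135 + 69192)*(-1/4387) + 40717/6762 = 69327*(-1/4387) + 40717/6762 = -69327/4387 + 40717/6762 = -290163695/29664894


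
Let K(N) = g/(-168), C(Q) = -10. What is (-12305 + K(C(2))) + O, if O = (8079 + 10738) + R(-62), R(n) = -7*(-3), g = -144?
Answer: 45737/7 ≈ 6533.9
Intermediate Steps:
R(n) = 21
K(N) = 6/7 (K(N) = -144/(-168) = -144*(-1/168) = 6/7)
O = 18838 (O = (8079 + 10738) + 21 = 18817 + 21 = 18838)
(-12305 + K(C(2))) + O = (-12305 + 6/7) + 18838 = -86129/7 + 18838 = 45737/7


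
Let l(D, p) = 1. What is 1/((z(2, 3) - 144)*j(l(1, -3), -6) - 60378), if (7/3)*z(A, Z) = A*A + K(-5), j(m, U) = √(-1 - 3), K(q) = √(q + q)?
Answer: -7/(422646 + 6*√10 + 1992*I) ≈ -1.6561e-5 + 7.8052e-8*I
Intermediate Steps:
K(q) = √2*√q (K(q) = √(2*q) = √2*√q)
j(m, U) = 2*I (j(m, U) = √(-4) = 2*I)
z(A, Z) = 3*A²/7 + 3*I*√10/7 (z(A, Z) = 3*(A*A + √2*√(-5))/7 = 3*(A² + √2*(I*√5))/7 = 3*(A² + I*√10)/7 = 3*A²/7 + 3*I*√10/7)
1/((z(2, 3) - 144)*j(l(1, -3), -6) - 60378) = 1/((((3/7)*2² + 3*I*√10/7) - 144)*(2*I) - 60378) = 1/((((3/7)*4 + 3*I*√10/7) - 144)*(2*I) - 60378) = 1/(((12/7 + 3*I*√10/7) - 144)*(2*I) - 60378) = 1/((-996/7 + 3*I*√10/7)*(2*I) - 60378) = 1/(2*I*(-996/7 + 3*I*√10/7) - 60378) = 1/(-60378 + 2*I*(-996/7 + 3*I*√10/7))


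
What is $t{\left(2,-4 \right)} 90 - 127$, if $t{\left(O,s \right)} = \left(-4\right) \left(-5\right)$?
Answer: $1673$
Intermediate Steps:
$t{\left(O,s \right)} = 20$
$t{\left(2,-4 \right)} 90 - 127 = 20 \cdot 90 - 127 = 1800 - 127 = 1673$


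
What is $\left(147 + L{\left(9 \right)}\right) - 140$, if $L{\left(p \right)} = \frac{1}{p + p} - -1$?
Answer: $\frac{145}{18} \approx 8.0556$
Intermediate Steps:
$L{\left(p \right)} = 1 + \frac{1}{2 p}$ ($L{\left(p \right)} = \frac{1}{2 p} + 1 = 1 + \frac{1}{2 p}$)
$\left(147 + L{\left(9 \right)}\right) - 140 = \left(147 + \frac{\frac{1}{2} + 9}{9}\right) - 140 = \left(147 + \frac{1}{9} \cdot \frac{19}{2}\right) - 140 = \left(147 + \frac{19}{18}\right) - 140 = \frac{2665}{18} - 140 = \frac{145}{18}$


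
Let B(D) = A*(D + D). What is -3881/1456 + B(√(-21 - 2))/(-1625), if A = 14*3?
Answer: -3881/1456 - 84*I*√23/1625 ≈ -2.6655 - 0.24791*I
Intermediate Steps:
A = 42
B(D) = 84*D (B(D) = 42*(D + D) = 42*(2*D) = 84*D)
-3881/1456 + B(√(-21 - 2))/(-1625) = -3881/1456 + (84*√(-21 - 2))/(-1625) = -3881*1/1456 + (84*√(-23))*(-1/1625) = -3881/1456 + (84*(I*√23))*(-1/1625) = -3881/1456 + (84*I*√23)*(-1/1625) = -3881/1456 - 84*I*√23/1625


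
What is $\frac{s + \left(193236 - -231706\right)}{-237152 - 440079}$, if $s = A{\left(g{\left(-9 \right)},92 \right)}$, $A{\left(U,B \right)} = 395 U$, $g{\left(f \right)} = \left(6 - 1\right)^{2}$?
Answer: $- \frac{434817}{677231} \approx -0.64205$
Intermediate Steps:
$g{\left(f \right)} = 25$ ($g{\left(f \right)} = 5^{2} = 25$)
$s = 9875$ ($s = 395 \cdot 25 = 9875$)
$\frac{s + \left(193236 - -231706\right)}{-237152 - 440079} = \frac{9875 + \left(193236 - -231706\right)}{-237152 - 440079} = \frac{9875 + \left(193236 + 231706\right)}{-677231} = \left(9875 + 424942\right) \left(- \frac{1}{677231}\right) = 434817 \left(- \frac{1}{677231}\right) = - \frac{434817}{677231}$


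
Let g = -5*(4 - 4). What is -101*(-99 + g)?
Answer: 9999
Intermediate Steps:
g = 0 (g = -5*0 = 0)
-101*(-99 + g) = -101*(-99 + 0) = -101*(-99) = 9999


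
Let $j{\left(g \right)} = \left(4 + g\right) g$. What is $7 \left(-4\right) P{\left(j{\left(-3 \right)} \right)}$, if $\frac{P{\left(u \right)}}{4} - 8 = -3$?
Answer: $-560$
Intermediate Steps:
$j{\left(g \right)} = g \left(4 + g\right)$
$P{\left(u \right)} = 20$ ($P{\left(u \right)} = 32 + 4 \left(-3\right) = 32 - 12 = 20$)
$7 \left(-4\right) P{\left(j{\left(-3 \right)} \right)} = 7 \left(-4\right) 20 = \left(-28\right) 20 = -560$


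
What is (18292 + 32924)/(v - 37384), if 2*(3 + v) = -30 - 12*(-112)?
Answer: -25608/18365 ≈ -1.3944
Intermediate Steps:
v = 654 (v = -3 + (-30 - 12*(-112))/2 = -3 + (-30 + 1344)/2 = -3 + (½)*1314 = -3 + 657 = 654)
(18292 + 32924)/(v - 37384) = (18292 + 32924)/(654 - 37384) = 51216/(-36730) = 51216*(-1/36730) = -25608/18365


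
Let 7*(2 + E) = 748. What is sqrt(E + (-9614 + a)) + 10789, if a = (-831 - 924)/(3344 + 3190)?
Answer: 10789 + I*sqrt(225525202)/154 ≈ 10789.0 + 97.516*I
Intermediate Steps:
E = 734/7 (E = -2 + (1/7)*748 = -2 + 748/7 = 734/7 ≈ 104.86)
a = -65/242 (a = -1755/6534 = -1755*1/6534 = -65/242 ≈ -0.26860)
sqrt(E + (-9614 + a)) + 10789 = sqrt(734/7 + (-9614 - 65/242)) + 10789 = sqrt(734/7 - 2326653/242) + 10789 = sqrt(-16108943/1694) + 10789 = I*sqrt(225525202)/154 + 10789 = 10789 + I*sqrt(225525202)/154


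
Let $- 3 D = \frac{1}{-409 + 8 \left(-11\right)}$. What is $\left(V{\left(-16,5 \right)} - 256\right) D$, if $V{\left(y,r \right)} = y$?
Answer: $- \frac{272}{1491} \approx -0.18243$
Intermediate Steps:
$D = \frac{1}{1491}$ ($D = - \frac{1}{3 \left(-409 + 8 \left(-11\right)\right)} = - \frac{1}{3 \left(-409 - 88\right)} = - \frac{1}{3 \left(-497\right)} = \left(- \frac{1}{3}\right) \left(- \frac{1}{497}\right) = \frac{1}{1491} \approx 0.00067069$)
$\left(V{\left(-16,5 \right)} - 256\right) D = \left(-16 - 256\right) \frac{1}{1491} = \left(-272\right) \frac{1}{1491} = - \frac{272}{1491}$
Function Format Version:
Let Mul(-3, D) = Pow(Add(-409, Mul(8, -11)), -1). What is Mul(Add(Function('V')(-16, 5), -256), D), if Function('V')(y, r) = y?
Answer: Rational(-272, 1491) ≈ -0.18243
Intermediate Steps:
D = Rational(1, 1491) (D = Mul(Rational(-1, 3), Pow(Add(-409, Mul(8, -11)), -1)) = Mul(Rational(-1, 3), Pow(Add(-409, -88), -1)) = Mul(Rational(-1, 3), Pow(-497, -1)) = Mul(Rational(-1, 3), Rational(-1, 497)) = Rational(1, 1491) ≈ 0.00067069)
Mul(Add(Function('V')(-16, 5), -256), D) = Mul(Add(-16, -256), Rational(1, 1491)) = Mul(-272, Rational(1, 1491)) = Rational(-272, 1491)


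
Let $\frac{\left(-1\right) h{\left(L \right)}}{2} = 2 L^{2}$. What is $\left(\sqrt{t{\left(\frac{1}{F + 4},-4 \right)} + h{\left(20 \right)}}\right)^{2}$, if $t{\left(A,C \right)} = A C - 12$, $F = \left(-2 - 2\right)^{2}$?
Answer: $- \frac{8061}{5} \approx -1612.2$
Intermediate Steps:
$h{\left(L \right)} = - 4 L^{2}$ ($h{\left(L \right)} = - 2 \cdot 2 L^{2} = - 4 L^{2}$)
$F = 16$ ($F = \left(-4\right)^{2} = 16$)
$t{\left(A,C \right)} = -12 + A C$
$\left(\sqrt{t{\left(\frac{1}{F + 4},-4 \right)} + h{\left(20 \right)}}\right)^{2} = \left(\sqrt{\left(-12 + \frac{1}{16 + 4} \left(-4\right)\right) - 4 \cdot 20^{2}}\right)^{2} = \left(\sqrt{\left(-12 + \frac{1}{20} \left(-4\right)\right) - 1600}\right)^{2} = \left(\sqrt{\left(-12 - \frac{1}{5}\right) - 1600}\right)^{2} = \left(\sqrt{- \frac{61}{5} - 1600}\right)^{2} = \left(\sqrt{- \frac{8061}{5}}\right)^{2} = \left(\frac{i \sqrt{40305}}{5}\right)^{2} = - \frac{8061}{5}$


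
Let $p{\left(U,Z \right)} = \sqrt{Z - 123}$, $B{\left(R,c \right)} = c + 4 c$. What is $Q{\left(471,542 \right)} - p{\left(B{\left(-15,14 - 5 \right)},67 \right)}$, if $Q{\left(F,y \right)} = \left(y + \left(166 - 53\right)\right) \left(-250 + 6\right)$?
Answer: $-159820 - 2 i \sqrt{14} \approx -1.5982 \cdot 10^{5} - 7.4833 i$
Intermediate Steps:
$B{\left(R,c \right)} = 5 c$
$Q{\left(F,y \right)} = -27572 - 244 y$ ($Q{\left(F,y \right)} = \left(y + 113\right) \left(-244\right) = \left(113 + y\right) \left(-244\right) = -27572 - 244 y$)
$p{\left(U,Z \right)} = \sqrt{-123 + Z}$
$Q{\left(471,542 \right)} - p{\left(B{\left(-15,14 - 5 \right)},67 \right)} = \left(-27572 - 132248\right) - \sqrt{-123 + 67} = \left(-27572 - 132248\right) - \sqrt{-56} = -159820 - 2 i \sqrt{14}$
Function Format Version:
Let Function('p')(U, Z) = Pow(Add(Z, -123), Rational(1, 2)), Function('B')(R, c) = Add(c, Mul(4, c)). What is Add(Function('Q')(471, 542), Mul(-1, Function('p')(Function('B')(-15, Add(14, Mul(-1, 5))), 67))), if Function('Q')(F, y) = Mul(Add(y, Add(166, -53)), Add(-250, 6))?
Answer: Add(-159820, Mul(-2, I, Pow(14, Rational(1, 2)))) ≈ Add(-1.5982e+5, Mul(-7.4833, I))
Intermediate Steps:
Function('B')(R, c) = Mul(5, c)
Function('Q')(F, y) = Add(-27572, Mul(-244, y)) (Function('Q')(F, y) = Mul(Add(y, 113), -244) = Mul(Add(113, y), -244) = Add(-27572, Mul(-244, y)))
Function('p')(U, Z) = Pow(Add(-123, Z), Rational(1, 2))
Add(Function('Q')(471, 542), Mul(-1, Function('p')(Function('B')(-15, Add(14, Mul(-1, 5))), 67))) = Add(Add(-27572, Mul(-244, 542)), Mul(-1, Pow(Add(-123, 67), Rational(1, 2)))) = Add(Add(-27572, -132248), Mul(-1, Pow(-56, Rational(1, 2)))) = Add(-159820, Mul(-1, Mul(2, I, Pow(14, Rational(1, 2))))) = Add(-159820, Mul(-2, I, Pow(14, Rational(1, 2))))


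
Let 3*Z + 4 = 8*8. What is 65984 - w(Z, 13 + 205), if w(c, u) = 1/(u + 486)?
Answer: 46452735/704 ≈ 65984.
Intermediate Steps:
Z = 20 (Z = -4/3 + (8*8)/3 = -4/3 + (⅓)*64 = -4/3 + 64/3 = 20)
w(c, u) = 1/(486 + u)
65984 - w(Z, 13 + 205) = 65984 - 1/(486 + (13 + 205)) = 65984 - 1/(486 + 218) = 65984 - 1/704 = 46452735/704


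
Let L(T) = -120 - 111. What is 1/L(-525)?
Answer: -1/231 ≈ -0.0043290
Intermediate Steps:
L(T) = -231
1/L(-525) = 1/(-231) = -1/231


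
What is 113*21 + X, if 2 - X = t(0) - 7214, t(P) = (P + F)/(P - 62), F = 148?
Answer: 297333/31 ≈ 9591.4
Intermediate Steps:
t(P) = (148 + P)/(-62 + P) (t(P) = (P + 148)/(P - 62) = (148 + P)/(-62 + P))
X = 223770/31 (X = 2 - ((148 + 0)/(-62 + 0) - 7214) = 2 - (148/(-62) - 7214) = 2 - (-1/62*148 - 7214) = 2 - (-74/31 - 7214) = 2 - 1*(-223708/31) = 2 + 223708/31 = 223770/31 ≈ 7218.4)
113*21 + X = 113*21 + 223770/31 = 2373 + 223770/31 = 297333/31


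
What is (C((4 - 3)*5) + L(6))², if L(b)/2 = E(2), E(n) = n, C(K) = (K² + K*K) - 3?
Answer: 2601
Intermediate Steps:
C(K) = -3 + 2*K² (C(K) = (K² + K²) - 3 = 2*K² - 3 = -3 + 2*K²)
L(b) = 4 (L(b) = 2*2 = 4)
(C((4 - 3)*5) + L(6))² = ((-3 + 2*((4 - 3)*5)²) + 4)² = ((-3 + 2*(1*5)²) + 4)² = ((-3 + 2*5²) + 4)² = ((-3 + 2*25) + 4)² = ((-3 + 50) + 4)² = (47 + 4)² = 51² = 2601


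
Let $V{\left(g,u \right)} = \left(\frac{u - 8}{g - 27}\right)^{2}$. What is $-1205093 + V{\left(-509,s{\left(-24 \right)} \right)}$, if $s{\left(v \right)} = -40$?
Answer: $- \frac{5409662441}{4489} \approx -1.2051 \cdot 10^{6}$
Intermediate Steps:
$V{\left(g,u \right)} = \frac{\left(-8 + u\right)^{2}}{\left(-27 + g\right)^{2}}$ ($V{\left(g,u \right)} = \left(\frac{-8 + u}{-27 + g}\right)^{2} = \frac{\left(-8 + u\right)^{2}}{\left(-27 + g\right)^{2}}$)
$-1205093 + V{\left(-509,s{\left(-24 \right)} \right)} = -1205093 + \frac{\left(-8 - 40\right)^{2}}{\left(-27 - 509\right)^{2}} = -1205093 + \frac{\left(-48\right)^{2}}{287296} = -1205093 + \frac{1}{287296} \cdot 2304 = -1205093 + \frac{36}{4489} = - \frac{5409662441}{4489}$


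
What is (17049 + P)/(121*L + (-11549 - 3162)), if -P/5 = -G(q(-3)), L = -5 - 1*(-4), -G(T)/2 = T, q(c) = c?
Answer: -5693/4944 ≈ -1.1515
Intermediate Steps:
G(T) = -2*T
L = -1 (L = -5 + 4 = -1)
P = 30 (P = -(-5)*(-2*(-3)) = -(-5)*6 = -5*(-6) = 30)
(17049 + P)/(121*L + (-11549 - 3162)) = (17049 + 30)/(121*(-1) + (-11549 - 3162)) = 17079/(-121 - 14711) = 17079/(-14832) = 17079*(-1/14832) = -5693/4944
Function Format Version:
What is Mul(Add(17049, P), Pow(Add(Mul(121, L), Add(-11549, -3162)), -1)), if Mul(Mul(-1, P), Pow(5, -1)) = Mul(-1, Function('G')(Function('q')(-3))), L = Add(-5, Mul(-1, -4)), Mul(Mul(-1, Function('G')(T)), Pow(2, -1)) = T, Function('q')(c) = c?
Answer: Rational(-5693, 4944) ≈ -1.1515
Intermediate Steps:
Function('G')(T) = Mul(-2, T)
L = -1 (L = Add(-5, 4) = -1)
P = 30 (P = Mul(-5, Mul(-1, Mul(-2, -3))) = Mul(-5, Mul(-1, 6)) = Mul(-5, -6) = 30)
Mul(Add(17049, P), Pow(Add(Mul(121, L), Add(-11549, -3162)), -1)) = Mul(Add(17049, 30), Pow(Add(Mul(121, -1), Add(-11549, -3162)), -1)) = Mul(17079, Pow(Add(-121, -14711), -1)) = Mul(17079, Pow(-14832, -1)) = Mul(17079, Rational(-1, 14832)) = Rational(-5693, 4944)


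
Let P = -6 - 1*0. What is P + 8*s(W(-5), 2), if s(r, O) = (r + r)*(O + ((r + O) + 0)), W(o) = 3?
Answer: 330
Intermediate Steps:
P = -6 (P = -6 + 0 = -6)
s(r, O) = 2*r*(r + 2*O) (s(r, O) = (2*r)*(O + ((O + r) + 0)) = (2*r)*(O + (O + r)) = (2*r)*(r + 2*O) = 2*r*(r + 2*O))
P + 8*s(W(-5), 2) = -6 + 8*(2*3*(3 + 2*2)) = -6 + 8*(2*3*(3 + 4)) = -6 + 8*(2*3*7) = -6 + 8*42 = -6 + 336 = 330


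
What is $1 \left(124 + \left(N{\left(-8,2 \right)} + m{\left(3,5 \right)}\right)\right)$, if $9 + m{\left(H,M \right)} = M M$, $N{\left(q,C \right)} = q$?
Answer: $132$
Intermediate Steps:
$m{\left(H,M \right)} = -9 + M^{2}$ ($m{\left(H,M \right)} = -9 + M M = -9 + M^{2}$)
$1 \left(124 + \left(N{\left(-8,2 \right)} + m{\left(3,5 \right)}\right)\right) = 1 \left(124 - \left(17 - 25\right)\right) = 1 \left(124 + \left(-8 + \left(-9 + 25\right)\right)\right) = 1 \left(124 + \left(-8 + 16\right)\right) = 1 \left(124 + 8\right) = 1 \cdot 132 = 132$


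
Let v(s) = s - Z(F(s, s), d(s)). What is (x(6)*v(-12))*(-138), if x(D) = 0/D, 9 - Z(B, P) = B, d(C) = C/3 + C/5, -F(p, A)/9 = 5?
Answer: 0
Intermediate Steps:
F(p, A) = -45 (F(p, A) = -9*5 = -45)
d(C) = 8*C/15 (d(C) = C*(⅓) + C*(⅕) = C/3 + C/5 = 8*C/15)
Z(B, P) = 9 - B
v(s) = -54 + s (v(s) = s - (9 - 1*(-45)) = s - (9 + 45) = s - 1*54 = s - 54 = -54 + s)
x(D) = 0
(x(6)*v(-12))*(-138) = (0*(-54 - 12))*(-138) = (0*(-66))*(-138) = 0*(-138) = 0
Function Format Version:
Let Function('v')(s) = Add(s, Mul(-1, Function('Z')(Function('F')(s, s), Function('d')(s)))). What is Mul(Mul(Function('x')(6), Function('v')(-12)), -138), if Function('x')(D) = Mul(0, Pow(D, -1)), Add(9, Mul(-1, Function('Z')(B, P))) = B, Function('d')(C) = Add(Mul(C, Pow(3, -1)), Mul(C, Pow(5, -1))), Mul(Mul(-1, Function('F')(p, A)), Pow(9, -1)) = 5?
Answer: 0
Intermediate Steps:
Function('F')(p, A) = -45 (Function('F')(p, A) = Mul(-9, 5) = -45)
Function('d')(C) = Mul(Rational(8, 15), C) (Function('d')(C) = Add(Mul(C, Rational(1, 3)), Mul(C, Rational(1, 5))) = Add(Mul(Rational(1, 3), C), Mul(Rational(1, 5), C)) = Mul(Rational(8, 15), C))
Function('Z')(B, P) = Add(9, Mul(-1, B))
Function('v')(s) = Add(-54, s) (Function('v')(s) = Add(s, Mul(-1, Add(9, Mul(-1, -45)))) = Add(s, Mul(-1, Add(9, 45))) = Add(s, Mul(-1, 54)) = Add(s, -54) = Add(-54, s))
Function('x')(D) = 0
Mul(Mul(Function('x')(6), Function('v')(-12)), -138) = Mul(Mul(0, Add(-54, -12)), -138) = Mul(Mul(0, -66), -138) = Mul(0, -138) = 0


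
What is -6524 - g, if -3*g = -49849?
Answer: -69421/3 ≈ -23140.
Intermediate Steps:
g = 49849/3 (g = -1/3*(-49849) = 49849/3 ≈ 16616.)
-6524 - g = -6524 - 1*49849/3 = -6524 - 49849/3 = -69421/3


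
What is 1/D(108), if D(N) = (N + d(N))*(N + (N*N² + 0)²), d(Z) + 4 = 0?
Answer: 1/165034929597408 ≈ 6.0593e-15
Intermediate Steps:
d(Z) = -4 (d(Z) = -4 + 0 = -4)
D(N) = (-4 + N)*(N + N⁶) (D(N) = (N - 4)*(N + (N*N² + 0)²) = (-4 + N)*(N + (N³ + 0)²) = (-4 + N)*(N + (N³)²) = (-4 + N)*(N + N⁶))
1/D(108) = 1/(108*(-4 + 108 + 108⁶ - 4*108⁵)) = 1/(108*(-4 + 108 + 1586874322944 - 4*14693280768)) = 1/(108*(-4 + 108 + 1586874322944 - 58773123072)) = 1/(108*1528101199976) = 1/165034929597408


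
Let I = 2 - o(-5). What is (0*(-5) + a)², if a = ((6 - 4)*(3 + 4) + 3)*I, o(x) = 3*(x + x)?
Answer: 295936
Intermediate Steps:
o(x) = 6*x (o(x) = 3*(2*x) = 6*x)
I = 32 (I = 2 - 6*(-5) = 2 - 1*(-30) = 2 + 30 = 32)
a = 544 (a = ((6 - 4)*(3 + 4) + 3)*32 = (2*7 + 3)*32 = (14 + 3)*32 = 17*32 = 544)
(0*(-5) + a)² = (0*(-5) + 544)² = (0 + 544)² = 544² = 295936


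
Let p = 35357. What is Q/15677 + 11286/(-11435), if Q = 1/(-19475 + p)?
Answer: -2810012127169/2847110473590 ≈ -0.98697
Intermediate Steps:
Q = 1/15882 (Q = 1/(-19475 + 35357) = 1/15882 ≈ 6.2964e-5)
Q/15677 + 11286/(-11435) = (1/15882)/15677 + 11286/(-11435) = (1/15882)*(1/15677) + 11286*(-1/11435) = 1/248982114 - 11286/11435 = -2810012127169/2847110473590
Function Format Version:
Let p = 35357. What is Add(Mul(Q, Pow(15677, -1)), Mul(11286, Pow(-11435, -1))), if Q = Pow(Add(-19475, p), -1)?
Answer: Rational(-2810012127169, 2847110473590) ≈ -0.98697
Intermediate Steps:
Q = Rational(1, 15882) (Q = Pow(Add(-19475, 35357), -1) = Pow(15882, -1) = Rational(1, 15882) ≈ 6.2964e-5)
Add(Mul(Q, Pow(15677, -1)), Mul(11286, Pow(-11435, -1))) = Add(Mul(Rational(1, 15882), Pow(15677, -1)), Mul(11286, Pow(-11435, -1))) = Add(Mul(Rational(1, 15882), Rational(1, 15677)), Mul(11286, Rational(-1, 11435))) = Add(Rational(1, 248982114), Rational(-11286, 11435)) = Rational(-2810012127169, 2847110473590)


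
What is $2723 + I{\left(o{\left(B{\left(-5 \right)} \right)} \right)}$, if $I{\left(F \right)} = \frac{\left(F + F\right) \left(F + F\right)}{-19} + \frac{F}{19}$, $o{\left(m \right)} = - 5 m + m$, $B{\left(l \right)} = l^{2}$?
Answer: $\frac{11637}{19} \approx 612.47$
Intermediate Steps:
$o{\left(m \right)} = - 4 m$
$I{\left(F \right)} = - \frac{4 F^{2}}{19} + \frac{F}{19}$ ($I{\left(F \right)} = 2 F 2 F \left(- \frac{1}{19}\right) + F \frac{1}{19} = 4 F^{2} \left(- \frac{1}{19}\right) + \frac{F}{19} = - \frac{4 F^{2}}{19} + \frac{F}{19}$)
$2723 + I{\left(o{\left(B{\left(-5 \right)} \right)} \right)} = 2723 + \frac{- 4 \left(-5\right)^{2} \left(1 - 4 \left(- 4 \left(-5\right)^{2}\right)\right)}{19} = 2723 + \frac{\left(-4\right) 25 \left(1 - 4 \left(\left(-4\right) 25\right)\right)}{19} = 2723 + \frac{1}{19} \left(-100\right) \left(1 - -400\right) = 2723 + \frac{1}{19} \left(-100\right) \left(1 + 400\right) = 2723 + \frac{1}{19} \left(-100\right) 401 = 2723 - \frac{40100}{19} = \frac{11637}{19}$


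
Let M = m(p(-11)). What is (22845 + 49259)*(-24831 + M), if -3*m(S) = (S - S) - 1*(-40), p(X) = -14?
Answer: -5374127432/3 ≈ -1.7914e+9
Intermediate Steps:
m(S) = -40/3 (m(S) = -((S - S) - 1*(-40))/3 = -(0 + 40)/3 = -1/3*40 = -40/3)
M = -40/3 ≈ -13.333
(22845 + 49259)*(-24831 + M) = (22845 + 49259)*(-24831 - 40/3) = 72104*(-74533/3) = -5374127432/3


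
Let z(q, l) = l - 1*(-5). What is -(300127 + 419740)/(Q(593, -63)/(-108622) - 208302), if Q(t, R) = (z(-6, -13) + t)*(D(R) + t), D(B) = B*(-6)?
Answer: 78193393274/22626747879 ≈ 3.4558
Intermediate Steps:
D(B) = -6*B
z(q, l) = 5 + l (z(q, l) = l + 5 = 5 + l)
Q(t, R) = (-8 + t)*(t - 6*R) (Q(t, R) = ((5 - 13) + t)*(-6*R + t) = (-8 + t)*(t - 6*R))
-(300127 + 419740)/(Q(593, -63)/(-108622) - 208302) = -(300127 + 419740)/((593² - 8*593 + 48*(-63) - 6*(-63)*593)/(-108622) - 208302) = -719867/((351649 - 4744 - 3024 + 224154)*(-1/108622) - 208302) = -719867/(568035*(-1/108622) - 208302) = -719867/(-568035/108622 - 208302) = -719867/(-22626747879/108622) = -719867*(-108622)/22626747879 = -1*(-78193393274/22626747879) = 78193393274/22626747879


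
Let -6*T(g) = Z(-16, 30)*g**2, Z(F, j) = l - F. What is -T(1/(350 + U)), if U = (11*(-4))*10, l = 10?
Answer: 13/24300 ≈ 0.00053498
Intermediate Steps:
U = -440 (U = -44*10 = -440)
Z(F, j) = 10 - F
T(g) = -13*g**2/3 (T(g) = -(10 - 1*(-16))*g**2/6 = -(10 + 16)*g**2/6 = -13*g**2/3)
-T(1/(350 + U)) = -(-13)*(1/(350 - 440))**2/3 = -(-13)*(1/(-90))**2/3 = -(-13)*(-1/90)**2/3 = -(-13)/(3*8100) = -1*(-13/24300) = 13/24300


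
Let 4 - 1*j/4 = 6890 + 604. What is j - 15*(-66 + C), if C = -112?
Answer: -27290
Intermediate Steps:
j = -29960 (j = 16 - 4*(6890 + 604) = 16 - 4*7494 = 16 - 29976 = -29960)
j - 15*(-66 + C) = -29960 - 15*(-66 - 112) = -29960 - 15*(-178) = -29960 - 1*(-2670) = -29960 + 2670 = -27290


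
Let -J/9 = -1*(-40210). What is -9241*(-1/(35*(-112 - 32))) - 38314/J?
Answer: -35012477/20265840 ≈ -1.7277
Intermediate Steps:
J = -361890 (J = -(-9)*(-40210) = -9*40210 = -361890)
-9241*(-1/(35*(-112 - 32))) - 38314/J = -9241*(-1/(35*(-112 - 32))) - 38314/(-361890) = -9241/((-35*(-144))) - 38314*(-1/361890) = -9241/5040 + 19157/180945 = -35012477/20265840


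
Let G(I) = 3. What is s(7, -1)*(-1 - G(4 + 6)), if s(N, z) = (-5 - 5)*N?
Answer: 280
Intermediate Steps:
s(N, z) = -10*N
s(7, -1)*(-1 - G(4 + 6)) = (-10*7)*(-1 - 1*3) = -70*(-1 - 3) = -70*(-4) = 280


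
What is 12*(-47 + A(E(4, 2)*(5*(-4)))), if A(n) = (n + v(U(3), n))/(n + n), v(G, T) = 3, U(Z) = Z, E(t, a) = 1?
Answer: -5589/10 ≈ -558.90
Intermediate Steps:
A(n) = (3 + n)/(2*n) (A(n) = (n + 3)/(n + n) = (3 + n)/((2*n)) = (3 + n)*(1/(2*n)) = (3 + n)/(2*n))
12*(-47 + A(E(4, 2)*(5*(-4)))) = 12*(-47 + (3 + 1*(5*(-4)))/(2*((1*(5*(-4)))))) = 12*(-47 + (3 + 1*(-20))/(2*((1*(-20))))) = 12*(-47 + (½)*(3 - 20)/(-20)) = 12*(-47 + (½)*(-1/20)*(-17)) = 12*(-47 + 17/40) = 12*(-1863/40) = -5589/10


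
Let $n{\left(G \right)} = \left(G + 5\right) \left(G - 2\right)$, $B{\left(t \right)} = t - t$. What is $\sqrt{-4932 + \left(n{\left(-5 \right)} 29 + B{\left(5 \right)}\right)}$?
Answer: $6 i \sqrt{137} \approx 70.228 i$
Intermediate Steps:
$B{\left(t \right)} = 0$
$n{\left(G \right)} = \left(-2 + G\right) \left(5 + G\right)$ ($n{\left(G \right)} = \left(5 + G\right) \left(-2 + G\right) = \left(-2 + G\right) \left(5 + G\right)$)
$\sqrt{-4932 + \left(n{\left(-5 \right)} 29 + B{\left(5 \right)}\right)} = \sqrt{-4932 + \left(\left(-10 + \left(-5\right)^{2} + 3 \left(-5\right)\right) 29 + 0\right)} = \sqrt{-4932 + \left(\left(-10 + 25 - 15\right) 29 + 0\right)} = \sqrt{-4932 + \left(0 \cdot 29 + 0\right)} = \sqrt{-4932 + \left(0 + 0\right)} = \sqrt{-4932 + 0} = \sqrt{-4932} = 6 i \sqrt{137}$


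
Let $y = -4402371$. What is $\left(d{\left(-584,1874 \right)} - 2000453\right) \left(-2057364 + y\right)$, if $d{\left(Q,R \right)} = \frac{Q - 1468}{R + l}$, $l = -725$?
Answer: $\frac{4949282186021505}{383} \approx 1.2922 \cdot 10^{13}$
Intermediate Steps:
$d{\left(Q,R \right)} = \frac{-1468 + Q}{-725 + R}$ ($d{\left(Q,R \right)} = \frac{Q - 1468}{R - 725} = \frac{-1468 + Q}{-725 + R}$)
$\left(d{\left(-584,1874 \right)} - 2000453\right) \left(-2057364 + y\right) = \left(\frac{-1468 - 584}{-725 + 1874} - 2000453\right) \left(-2057364 - 4402371\right) = \left(\frac{1}{1149} \left(-2052\right) - 2000453\right) \left(-6459735\right) = \left(- \frac{684}{383} - 2000453\right) \left(-6459735\right) = \left(- \frac{766174183}{383}\right) \left(-6459735\right) = \frac{4949282186021505}{383}$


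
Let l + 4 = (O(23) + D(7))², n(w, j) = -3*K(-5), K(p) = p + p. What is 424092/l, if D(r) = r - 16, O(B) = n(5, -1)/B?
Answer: 224344668/29213 ≈ 7679.6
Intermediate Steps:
K(p) = 2*p
n(w, j) = 30 (n(w, j) = -6*(-5) = -3*(-10) = 30)
O(B) = 30/B
D(r) = -16 + r
l = 29213/529 (l = -4 + (30/23 + (-16 + 7))² = -4 + (30*(1/23) - 9)² = -4 + (30/23 - 9)² = -4 + (-177/23)² = -4 + 31329/529 = 29213/529 ≈ 55.223)
424092/l = 424092/(29213/529) = 424092*(529/29213) = 224344668/29213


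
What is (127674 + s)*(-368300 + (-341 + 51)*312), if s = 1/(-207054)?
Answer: -6064019249289050/103527 ≈ -5.8574e+10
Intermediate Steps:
s = -1/207054 ≈ -4.8297e-6
(127674 + s)*(-368300 + (-341 + 51)*312) = (127674 - 1/207054)*(-368300 + (-341 + 51)*312) = 26435412395*(-368300 - 290*312)/207054 = 26435412395*(-368300 - 90480)/207054 = (26435412395/207054)*(-458780) = -6064019249289050/103527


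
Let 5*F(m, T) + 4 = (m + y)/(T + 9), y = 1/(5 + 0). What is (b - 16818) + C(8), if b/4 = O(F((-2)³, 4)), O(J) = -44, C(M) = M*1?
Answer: -16986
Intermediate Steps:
y = ⅕ (y = 1/5 = ⅕ ≈ 0.20000)
C(M) = M
F(m, T) = -⅘ + (⅕ + m)/(5*(9 + T)) (F(m, T) = -⅘ + ((m + ⅕)/(T + 9))/5 = -⅘ + ((⅕ + m)/(9 + T))/5 = -⅘ + (⅕ + m)/(5*(9 + T)))
b = -176 (b = 4*(-44) = -176)
(b - 16818) + C(8) = (-176 - 16818) + 8 = -16994 + 8 = -16986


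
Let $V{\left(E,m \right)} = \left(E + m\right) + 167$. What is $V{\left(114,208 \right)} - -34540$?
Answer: $35029$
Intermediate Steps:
$V{\left(E,m \right)} = 167 + E + m$
$V{\left(114,208 \right)} - -34540 = \left(167 + 114 + 208\right) - -34540 = 489 + 34540 = 35029$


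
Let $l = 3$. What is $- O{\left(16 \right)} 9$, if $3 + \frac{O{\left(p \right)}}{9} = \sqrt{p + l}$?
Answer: $243 - 81 \sqrt{19} \approx -110.07$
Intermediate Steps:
$O{\left(p \right)} = -27 + 9 \sqrt{3 + p}$ ($O{\left(p \right)} = -27 + 9 \sqrt{p + 3} = -27 + 9 \sqrt{3 + p}$)
$- O{\left(16 \right)} 9 = - \left(-27 + 9 \sqrt{3 + 16}\right) 9 = - \left(-27 + 9 \sqrt{19}\right) 9 = - (-243 + 81 \sqrt{19}) = 243 - 81 \sqrt{19}$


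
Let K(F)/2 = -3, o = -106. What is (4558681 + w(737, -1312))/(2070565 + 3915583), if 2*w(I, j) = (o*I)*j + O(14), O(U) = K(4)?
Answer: 27903355/2993074 ≈ 9.3226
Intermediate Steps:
K(F) = -6 (K(F) = 2*(-3) = -6)
O(U) = -6
w(I, j) = -3 - 53*I*j (w(I, j) = ((-106*I)*j - 6)/2 = (-106*I*j - 6)/2 = (-6 - 106*I*j)/2 = -3 - 53*I*j)
(4558681 + w(737, -1312))/(2070565 + 3915583) = (4558681 + (-3 - 53*737*(-1312)))/(2070565 + 3915583) = (4558681 + (-3 + 51248032))/5986148 = (4558681 + 51248029)*(1/5986148) = 55806710*(1/5986148) = 27903355/2993074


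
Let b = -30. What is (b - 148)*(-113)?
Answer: 20114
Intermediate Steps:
(b - 148)*(-113) = (-30 - 148)*(-113) = -178*(-113) = 20114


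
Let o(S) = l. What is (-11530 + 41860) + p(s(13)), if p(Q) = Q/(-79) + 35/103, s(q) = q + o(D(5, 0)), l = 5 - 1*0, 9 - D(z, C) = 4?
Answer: 246796121/8137 ≈ 30330.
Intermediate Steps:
D(z, C) = 5 (D(z, C) = 9 - 1*4 = 9 - 4 = 5)
l = 5 (l = 5 + 0 = 5)
o(S) = 5
s(q) = 5 + q (s(q) = q + 5 = 5 + q)
p(Q) = 35/103 - Q/79 (p(Q) = Q*(-1/79) + 35*(1/103) = -Q/79 + 35/103 = 35/103 - Q/79)
(-11530 + 41860) + p(s(13)) = (-11530 + 41860) + (35/103 - (5 + 13)/79) = 30330 + (35/103 - 1/79*18) = 30330 + (35/103 - 18/79) = 30330 + 911/8137 = 246796121/8137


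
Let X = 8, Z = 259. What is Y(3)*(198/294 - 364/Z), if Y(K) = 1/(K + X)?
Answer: -1327/19943 ≈ -0.066540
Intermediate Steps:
Y(K) = 1/(8 + K) (Y(K) = 1/(K + 8) = 1/(8 + K))
Y(3)*(198/294 - 364/Z) = (198/294 - 364/259)/(8 + 3) = (198*(1/294) - 364*1/259)/11 = (33/49 - 52/37)/11 = (1/11)*(-1327/1813) = -1327/19943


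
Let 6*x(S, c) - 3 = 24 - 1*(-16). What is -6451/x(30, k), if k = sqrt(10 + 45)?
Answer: -38706/43 ≈ -900.14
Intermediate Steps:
k = sqrt(55) ≈ 7.4162
x(S, c) = 43/6 (x(S, c) = 1/2 + (24 - 1*(-16))/6 = 1/2 + (24 + 16)/6 = 1/2 + (1/6)*40 = 1/2 + 20/3 = 43/6)
-6451/x(30, k) = -6451/43/6 = -6451*6/43 = -38706/43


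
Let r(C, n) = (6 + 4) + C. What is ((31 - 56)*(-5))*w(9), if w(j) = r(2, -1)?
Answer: 1500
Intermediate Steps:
r(C, n) = 10 + C
w(j) = 12 (w(j) = 10 + 2 = 12)
((31 - 56)*(-5))*w(9) = ((31 - 56)*(-5))*12 = -25*(-5)*12 = 125*12 = 1500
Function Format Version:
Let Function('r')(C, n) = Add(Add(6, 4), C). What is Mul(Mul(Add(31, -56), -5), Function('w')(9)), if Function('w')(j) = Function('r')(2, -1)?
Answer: 1500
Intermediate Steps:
Function('r')(C, n) = Add(10, C)
Function('w')(j) = 12 (Function('w')(j) = Add(10, 2) = 12)
Mul(Mul(Add(31, -56), -5), Function('w')(9)) = Mul(Mul(Add(31, -56), -5), 12) = Mul(Mul(-25, -5), 12) = Mul(125, 12) = 1500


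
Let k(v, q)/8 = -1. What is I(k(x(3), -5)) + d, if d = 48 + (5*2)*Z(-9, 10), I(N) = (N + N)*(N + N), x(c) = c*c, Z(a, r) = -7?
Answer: 234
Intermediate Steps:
x(c) = c**2
k(v, q) = -8 (k(v, q) = 8*(-1) = -8)
I(N) = 4*N**2 (I(N) = (2*N)*(2*N) = 4*N**2)
d = -22 (d = 48 + (5*2)*(-7) = 48 + 10*(-7) = 48 - 70 = -22)
I(k(x(3), -5)) + d = 4*(-8)**2 - 22 = 4*64 - 22 = 256 - 22 = 234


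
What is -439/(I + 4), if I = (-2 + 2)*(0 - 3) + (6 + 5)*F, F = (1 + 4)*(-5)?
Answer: 439/271 ≈ 1.6199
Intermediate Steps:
F = -25 (F = 5*(-5) = -25)
I = -275 (I = (-2 + 2)*(0 - 3) + (6 + 5)*(-25) = 0*(-3) + 11*(-25) = 0 - 275 = -275)
-439/(I + 4) = -439/(-275 + 4) = -439/(-271) = -439*(-1/271) = 439/271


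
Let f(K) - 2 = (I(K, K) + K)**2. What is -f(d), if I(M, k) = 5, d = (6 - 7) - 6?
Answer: -6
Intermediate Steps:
d = -7 (d = -1 - 6 = -7)
f(K) = 2 + (5 + K)**2
-f(d) = -(2 + (5 - 7)**2) = -(2 + (-2)**2) = -(2 + 4) = -1*6 = -6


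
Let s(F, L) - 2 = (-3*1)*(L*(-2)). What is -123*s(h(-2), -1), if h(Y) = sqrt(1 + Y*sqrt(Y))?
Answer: 492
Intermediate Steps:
h(Y) = sqrt(1 + Y**(3/2))
s(F, L) = 2 + 6*L (s(F, L) = 2 + (-3*1)*(L*(-2)) = 2 - (-6)*L = 2 + 6*L)
-123*s(h(-2), -1) = -123*(2 + 6*(-1)) = -123*(2 - 6) = -123*(-4) = 492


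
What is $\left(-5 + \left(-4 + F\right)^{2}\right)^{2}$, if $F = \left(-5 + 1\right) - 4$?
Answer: $19321$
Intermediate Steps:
$F = -8$ ($F = -4 - 4 = -8$)
$\left(-5 + \left(-4 + F\right)^{2}\right)^{2} = \left(-5 + \left(-4 - 8\right)^{2}\right)^{2} = \left(-5 + \left(-12\right)^{2}\right)^{2} = \left(-5 + 144\right)^{2} = 139^{2} = 19321$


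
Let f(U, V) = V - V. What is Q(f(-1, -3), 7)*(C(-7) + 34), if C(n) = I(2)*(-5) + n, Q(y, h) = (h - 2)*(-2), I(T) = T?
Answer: -170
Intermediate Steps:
f(U, V) = 0
Q(y, h) = 4 - 2*h (Q(y, h) = (-2 + h)*(-2) = 4 - 2*h)
C(n) = -10 + n (C(n) = 2*(-5) + n = -10 + n)
Q(f(-1, -3), 7)*(C(-7) + 34) = (4 - 2*7)*((-10 - 7) + 34) = (4 - 14)*(-17 + 34) = -10*17 = -170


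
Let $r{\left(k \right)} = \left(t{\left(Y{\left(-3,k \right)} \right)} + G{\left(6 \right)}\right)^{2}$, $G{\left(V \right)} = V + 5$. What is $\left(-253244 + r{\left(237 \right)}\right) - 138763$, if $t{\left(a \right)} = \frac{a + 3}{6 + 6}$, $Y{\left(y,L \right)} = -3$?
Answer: $-391886$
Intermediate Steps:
$G{\left(V \right)} = 5 + V$
$t{\left(a \right)} = \frac{1}{4} + \frac{a}{12}$ ($t{\left(a \right)} = \frac{3 + a}{12} = \left(3 + a\right) \frac{1}{12} = \frac{1}{4} + \frac{a}{12}$)
$r{\left(k \right)} = 121$ ($r{\left(k \right)} = \left(\left(\frac{1}{4} + \frac{1}{12} \left(-3\right)\right) + \left(5 + 6\right)\right)^{2} = \left(\left(\frac{1}{4} - \frac{1}{4}\right) + 11\right)^{2} = \left(0 + 11\right)^{2} = 11^{2} = 121$)
$\left(-253244 + r{\left(237 \right)}\right) - 138763 = \left(-253244 + 121\right) - 138763 = -253123 - 138763 = -391886$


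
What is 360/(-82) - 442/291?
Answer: -70502/11931 ≈ -5.9091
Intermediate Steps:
360/(-82) - 442/291 = 360*(-1/82) - 442*1/291 = -180/41 - 442/291 = -70502/11931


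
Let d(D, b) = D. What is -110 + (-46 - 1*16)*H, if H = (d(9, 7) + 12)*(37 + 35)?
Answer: -93854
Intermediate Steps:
H = 1512 (H = (9 + 12)*(37 + 35) = 21*72 = 1512)
-110 + (-46 - 1*16)*H = -110 + (-46 - 1*16)*1512 = -110 + (-46 - 16)*1512 = -110 - 62*1512 = -110 - 93744 = -93854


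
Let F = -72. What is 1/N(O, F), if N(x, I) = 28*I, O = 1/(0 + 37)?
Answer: -1/2016 ≈ -0.00049603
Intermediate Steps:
O = 1/37 ≈ 0.027027
1/N(O, F) = 1/(28*(-72)) = 1/(-2016) = -1/2016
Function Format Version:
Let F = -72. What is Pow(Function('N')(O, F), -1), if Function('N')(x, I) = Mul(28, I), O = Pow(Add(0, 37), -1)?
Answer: Rational(-1, 2016) ≈ -0.00049603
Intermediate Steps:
O = Rational(1, 37) (O = Pow(37, -1) = Rational(1, 37) ≈ 0.027027)
Pow(Function('N')(O, F), -1) = Pow(Mul(28, -72), -1) = Pow(-2016, -1) = Rational(-1, 2016)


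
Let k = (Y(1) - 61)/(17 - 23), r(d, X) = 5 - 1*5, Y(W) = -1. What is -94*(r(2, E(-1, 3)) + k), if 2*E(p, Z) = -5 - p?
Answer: -2914/3 ≈ -971.33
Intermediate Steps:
E(p, Z) = -5/2 - p/2 (E(p, Z) = (-5 - p)/2 = -5/2 - p/2)
r(d, X) = 0 (r(d, X) = 5 - 5 = 0)
k = 31/3 (k = (-1 - 61)/(17 - 23) = -62/(-6) = -62*(-1/6) = 31/3 ≈ 10.333)
-94*(r(2, E(-1, 3)) + k) = -94*(0 + 31/3) = -94*31/3 = -2914/3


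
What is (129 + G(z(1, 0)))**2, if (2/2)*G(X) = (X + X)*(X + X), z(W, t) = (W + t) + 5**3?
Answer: 4049158689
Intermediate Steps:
z(W, t) = 125 + W + t (z(W, t) = (W + t) + 125 = 125 + W + t)
G(X) = 4*X**2 (G(X) = (X + X)*(X + X) = (2*X)*(2*X) = 4*X**2)
(129 + G(z(1, 0)))**2 = (129 + 4*(125 + 1 + 0)**2)**2 = (129 + 4*126**2)**2 = (129 + 4*15876)**2 = (129 + 63504)**2 = 63633**2 = 4049158689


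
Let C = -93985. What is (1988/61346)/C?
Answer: -994/2882801905 ≈ -3.4480e-7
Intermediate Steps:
(1988/61346)/C = (1988/61346)/(-93985) = (1988*(1/61346))*(-1/93985) = (994/30673)*(-1/93985) = -994/2882801905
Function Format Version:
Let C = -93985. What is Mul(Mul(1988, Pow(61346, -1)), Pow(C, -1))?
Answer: Rational(-994, 2882801905) ≈ -3.4480e-7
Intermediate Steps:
Mul(Mul(1988, Pow(61346, -1)), Pow(C, -1)) = Mul(Mul(1988, Pow(61346, -1)), Pow(-93985, -1)) = Mul(Mul(1988, Rational(1, 61346)), Rational(-1, 93985)) = Mul(Rational(994, 30673), Rational(-1, 93985)) = Rational(-994, 2882801905)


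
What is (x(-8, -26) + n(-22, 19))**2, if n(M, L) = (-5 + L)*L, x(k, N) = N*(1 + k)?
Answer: 200704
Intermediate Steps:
n(M, L) = L*(-5 + L)
(x(-8, -26) + n(-22, 19))**2 = (-26*(1 - 8) + 19*(-5 + 19))**2 = (-26*(-7) + 19*14)**2 = (182 + 266)**2 = 448**2 = 200704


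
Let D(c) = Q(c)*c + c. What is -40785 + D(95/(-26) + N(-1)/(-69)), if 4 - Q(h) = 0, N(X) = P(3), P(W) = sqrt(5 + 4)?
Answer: -24400485/598 ≈ -40804.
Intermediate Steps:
P(W) = 3 (P(W) = sqrt(9) = 3)
N(X) = 3
Q(h) = 4 (Q(h) = 4 - 1*0 = 4 + 0 = 4)
D(c) = 5*c (D(c) = 4*c + c = 5*c)
-40785 + D(95/(-26) + N(-1)/(-69)) = -40785 + 5*(95/(-26) + 3/(-69)) = -40785 + 5*(95*(-1/26) + 3*(-1/69)) = -40785 + 5*(-95/26 - 1/23) = -40785 + 5*(-2211/598) = -40785 - 11055/598 = -24400485/598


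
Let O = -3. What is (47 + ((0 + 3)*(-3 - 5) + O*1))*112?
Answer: 2240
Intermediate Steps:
(47 + ((0 + 3)*(-3 - 5) + O*1))*112 = (47 + ((0 + 3)*(-3 - 5) - 3*1))*112 = (47 + (3*(-8) - 3))*112 = (47 + (-24 - 3))*112 = (47 - 27)*112 = 20*112 = 2240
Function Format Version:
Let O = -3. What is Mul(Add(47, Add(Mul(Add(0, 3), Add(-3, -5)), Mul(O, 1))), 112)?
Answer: 2240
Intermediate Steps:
Mul(Add(47, Add(Mul(Add(0, 3), Add(-3, -5)), Mul(O, 1))), 112) = Mul(Add(47, Add(Mul(Add(0, 3), Add(-3, -5)), Mul(-3, 1))), 112) = Mul(Add(47, Add(Mul(3, -8), -3)), 112) = Mul(Add(47, Add(-24, -3)), 112) = Mul(Add(47, -27), 112) = Mul(20, 112) = 2240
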